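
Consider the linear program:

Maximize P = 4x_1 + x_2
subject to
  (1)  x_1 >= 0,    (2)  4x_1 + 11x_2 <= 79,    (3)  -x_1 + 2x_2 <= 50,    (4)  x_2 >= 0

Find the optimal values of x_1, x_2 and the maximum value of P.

Extreme points and P = 4x_1 + x_2:
  (0, 79/11) → P = 79/11
  (0, 0) → P = 0
  (79/4, 0) → P = 79

At the optimal vertex, 4x_1 + 11x_2 = 79 and x_2 = 0.
Solving simultaneously gives x_1 = 79/4, x_2 = 0.

x_1 = 79/4, x_2 = 0, maximum P = 79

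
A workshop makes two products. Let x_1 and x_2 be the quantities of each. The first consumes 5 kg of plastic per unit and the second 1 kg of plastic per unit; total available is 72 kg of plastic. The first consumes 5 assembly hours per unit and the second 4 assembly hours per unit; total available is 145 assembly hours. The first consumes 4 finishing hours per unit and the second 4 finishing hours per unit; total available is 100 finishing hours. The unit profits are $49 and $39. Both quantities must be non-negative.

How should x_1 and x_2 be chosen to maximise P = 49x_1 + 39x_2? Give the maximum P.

Extreme points and P = 49x_1 + 39x_2:
  (0, 0) → P = 0
  (0, 25) → P = 975
  (72/5, 0) → P = 3528/5
  (47/4, 53/4) → P = 2185/2

The optimum lies where 5x_1 + x_2 = 72 and 4x_1 + 4x_2 = 100.
Solving simultaneously gives x_1 = 47/4, x_2 = 53/4.

x_1 = 47/4, x_2 = 53/4, maximum P = 2185/2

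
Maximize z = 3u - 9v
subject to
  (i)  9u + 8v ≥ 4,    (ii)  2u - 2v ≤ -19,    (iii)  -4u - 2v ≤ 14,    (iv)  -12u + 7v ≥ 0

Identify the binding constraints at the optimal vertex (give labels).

Vertices and z = 3u - 9v:
  (-72/17, 179/34) → z = -2043/34
  (-60/7, 71/7) → z = -117
  (133/10, 114/5) → z = -1653/10
The feasible region is unbounded (it extends along (-1, 2), (7, 12)), but z strictly decreases along every unbounded feasible direction, so there is no improving ray and the maximum is attained at a vertex.

The maximum is at (-72/17, 179/34). Substituting into each constraint, equality holds for (i) and (ii); the remaining constraints have slack.

(i) and (ii)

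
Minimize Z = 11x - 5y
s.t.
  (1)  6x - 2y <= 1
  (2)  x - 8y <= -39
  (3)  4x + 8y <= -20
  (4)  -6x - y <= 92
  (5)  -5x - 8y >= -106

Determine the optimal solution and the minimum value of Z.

x = -179/11, y = 62/11, minimum Z = -2279/11

Feasible corners and Z = 11x - 5y:
  (-59/5, 17/5) → Z = -734/5
  (-775/49, 142/49) → Z = -9235/49
  (-179/11, 62/11) → Z = -2279/11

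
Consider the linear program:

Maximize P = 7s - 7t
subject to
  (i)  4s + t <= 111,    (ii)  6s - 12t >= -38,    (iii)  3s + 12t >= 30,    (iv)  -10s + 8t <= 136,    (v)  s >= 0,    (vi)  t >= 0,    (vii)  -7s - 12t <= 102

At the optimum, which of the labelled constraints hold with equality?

(i) and (vi)

Corner points and P = 7s - 7t:
  (647/27, 409/27) → P = 1666/27
  (111/4, 0) → P = 777/4
  (0, 19/6) → P = -133/6
  (0, 5/2) → P = -35/2
  (10, 0) → P = 70

The maximum is at (111/4, 0). Substituting into each constraint, equality holds for (i) and (vi); the remaining constraints have slack.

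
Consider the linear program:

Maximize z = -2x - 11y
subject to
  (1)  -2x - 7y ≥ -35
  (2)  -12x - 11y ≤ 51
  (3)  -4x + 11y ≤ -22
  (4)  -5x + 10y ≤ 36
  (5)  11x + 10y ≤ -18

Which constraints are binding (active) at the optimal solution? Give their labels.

Extreme points and z = -2x - 11y:
  (-29/16, -117/44) → z = 263/8
  (312, -345) → z = 3171
  (22/161, -314/161) → z = 3410/161

The maximum is at (312, -345). Substituting into each constraint, equality holds for (2) and (5); the remaining constraints have slack.

(2) and (5)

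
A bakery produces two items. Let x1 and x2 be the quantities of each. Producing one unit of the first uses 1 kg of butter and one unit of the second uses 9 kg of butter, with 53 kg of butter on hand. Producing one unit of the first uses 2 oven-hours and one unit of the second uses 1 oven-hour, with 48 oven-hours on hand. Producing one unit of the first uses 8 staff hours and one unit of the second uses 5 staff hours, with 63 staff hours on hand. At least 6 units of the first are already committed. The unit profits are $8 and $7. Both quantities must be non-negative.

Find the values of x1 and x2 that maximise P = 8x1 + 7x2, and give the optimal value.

x1 = 6, x2 = 3, maximum P = 69

Feasible corners and P = 8x1 + 7x2:
  (63/8, 0) → P = 63
  (6, 0) → P = 48
  (6, 3) → P = 69

At the optimal vertex, 8x1 + 5x2 = 63 and x1 = 6.
Solving simultaneously gives x1 = 6, x2 = 3.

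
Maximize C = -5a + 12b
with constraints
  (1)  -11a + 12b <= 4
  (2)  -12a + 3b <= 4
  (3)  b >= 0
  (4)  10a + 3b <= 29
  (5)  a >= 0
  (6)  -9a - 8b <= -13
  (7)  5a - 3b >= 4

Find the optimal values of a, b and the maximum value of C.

a = 11/5, b = 7/3, maximum C = 17

Extreme points and C = -5a + 12b:
  (29/10, 0) → C = -29/2
  (13/9, 0) → C = -65/9
  (11/5, 7/3) → C = 17
  (71/67, 29/67) → C = -7/67

At the optimal vertex, 10a + 3b = 29 and 5a - 3b = 4.
Solving simultaneously gives a = 11/5, b = 7/3.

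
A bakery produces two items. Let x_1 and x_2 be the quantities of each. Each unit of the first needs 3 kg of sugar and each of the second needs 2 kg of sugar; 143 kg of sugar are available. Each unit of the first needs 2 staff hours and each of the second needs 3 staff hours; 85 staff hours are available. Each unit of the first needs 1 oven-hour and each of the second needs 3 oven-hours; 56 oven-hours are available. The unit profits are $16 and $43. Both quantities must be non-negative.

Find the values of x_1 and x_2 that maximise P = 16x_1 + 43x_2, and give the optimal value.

Corner points and P = 16x_1 + 43x_2:
  (0, 0) → P = 0
  (0, 56/3) → P = 2408/3
  (85/2, 0) → P = 680
  (29, 9) → P = 851

x_1 = 29, x_2 = 9, maximum P = 851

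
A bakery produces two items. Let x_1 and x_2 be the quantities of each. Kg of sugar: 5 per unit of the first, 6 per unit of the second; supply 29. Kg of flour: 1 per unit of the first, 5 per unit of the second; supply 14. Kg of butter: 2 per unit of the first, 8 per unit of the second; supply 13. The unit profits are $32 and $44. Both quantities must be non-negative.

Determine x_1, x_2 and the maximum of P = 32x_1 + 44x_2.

x_1 = 11/2, x_2 = 1/4, maximum P = 187

Corner points and P = 32x_1 + 44x_2:
  (0, 0) → P = 0
  (0, 13/8) → P = 143/2
  (29/5, 0) → P = 928/5
  (11/2, 1/4) → P = 187

The optimum lies where 5x_1 + 6x_2 = 29 and 2x_1 + 8x_2 = 13.
Solving simultaneously gives x_1 = 11/2, x_2 = 1/4.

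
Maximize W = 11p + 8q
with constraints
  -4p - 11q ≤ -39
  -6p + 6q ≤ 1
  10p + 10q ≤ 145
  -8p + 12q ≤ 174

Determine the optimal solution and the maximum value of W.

p = 241/14, q = -19/7, maximum W = 2347/14

Corner points and W = 11p + 8q:
  (223/90, 119/45) → W = 4357/90
  (241/14, -19/7) → W = 2347/14
  (43/6, 22/3) → W = 275/2

At the optimal vertex, -4p - 11q = -39 and 10p + 10q = 145.
Solving simultaneously gives p = 241/14, q = -19/7.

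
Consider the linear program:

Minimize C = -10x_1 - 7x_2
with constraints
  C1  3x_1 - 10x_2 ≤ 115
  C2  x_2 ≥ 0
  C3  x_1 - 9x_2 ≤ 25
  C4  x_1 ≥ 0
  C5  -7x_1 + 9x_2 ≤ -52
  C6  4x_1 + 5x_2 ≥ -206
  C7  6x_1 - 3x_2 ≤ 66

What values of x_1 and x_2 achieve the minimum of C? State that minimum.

x_1 = 146/11, x_2 = 50/11, minimum C = -1810/11

Extreme points and C = -10x_1 - 7x_2:
  (52/7, 0) → C = -520/7
  (11, 0) → C = -110
  (146/11, 50/11) → C = -1810/11

At the optimal vertex, -7x_1 + 9x_2 = -52 and 6x_1 - 3x_2 = 66.
Solving simultaneously gives x_1 = 146/11, x_2 = 50/11.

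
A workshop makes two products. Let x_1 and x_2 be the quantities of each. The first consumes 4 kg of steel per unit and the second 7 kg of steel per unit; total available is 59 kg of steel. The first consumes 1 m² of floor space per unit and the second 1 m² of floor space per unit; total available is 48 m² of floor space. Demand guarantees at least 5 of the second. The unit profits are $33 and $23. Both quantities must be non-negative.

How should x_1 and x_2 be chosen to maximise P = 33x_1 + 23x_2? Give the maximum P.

Feasible corners and P = 33x_1 + 23x_2:
  (0, 59/7) → P = 1357/7
  (0, 5) → P = 115
  (6, 5) → P = 313

At the optimal vertex, 4x_1 + 7x_2 = 59 and x_2 = 5.
Solving simultaneously gives x_1 = 6, x_2 = 5.

x_1 = 6, x_2 = 5, maximum P = 313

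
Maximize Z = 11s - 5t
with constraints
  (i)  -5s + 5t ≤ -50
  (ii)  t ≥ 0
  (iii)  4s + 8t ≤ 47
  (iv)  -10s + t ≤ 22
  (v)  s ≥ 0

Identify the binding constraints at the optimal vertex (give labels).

Feasible corners and Z = 11s - 5t:
  (10, 0) → Z = 110
  (127/12, 7/12) → Z = 227/2
  (47/4, 0) → Z = 517/4

The maximum is at (47/4, 0). Substituting into each constraint, equality holds for (ii) and (iii); the remaining constraints have slack.

(ii) and (iii)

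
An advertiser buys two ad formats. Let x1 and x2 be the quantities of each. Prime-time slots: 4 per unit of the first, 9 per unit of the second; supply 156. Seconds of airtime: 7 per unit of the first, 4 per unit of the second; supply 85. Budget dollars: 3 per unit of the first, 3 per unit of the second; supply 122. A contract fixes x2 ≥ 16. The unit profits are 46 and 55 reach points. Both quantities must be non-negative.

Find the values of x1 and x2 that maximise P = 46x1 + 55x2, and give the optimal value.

x1 = 3, x2 = 16, maximum P = 1018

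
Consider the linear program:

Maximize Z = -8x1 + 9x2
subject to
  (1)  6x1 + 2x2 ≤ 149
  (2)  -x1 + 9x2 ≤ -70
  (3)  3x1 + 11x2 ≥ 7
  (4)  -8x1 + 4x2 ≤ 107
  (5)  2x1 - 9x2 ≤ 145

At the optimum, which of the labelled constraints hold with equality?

Vertices and Z = -8x1 + 9x2:
  (1481/56, -271/56) → Z = -2041/8
  (325/12, -27/4) → Z = -3329/12
  (833/38, -203/38) → Z = -8491/38

The maximum is at (833/38, -203/38). Substituting into each constraint, equality holds for (2) and (3); the remaining constraints have slack.

(2) and (3)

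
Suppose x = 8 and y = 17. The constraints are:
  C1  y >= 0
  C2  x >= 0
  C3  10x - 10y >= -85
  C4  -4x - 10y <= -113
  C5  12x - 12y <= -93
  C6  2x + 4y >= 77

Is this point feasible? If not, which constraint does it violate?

Constraint C3: 10x - 10y = -90, which is not ≥ -85. All other constraints are satisfied.

not feasible — violates C3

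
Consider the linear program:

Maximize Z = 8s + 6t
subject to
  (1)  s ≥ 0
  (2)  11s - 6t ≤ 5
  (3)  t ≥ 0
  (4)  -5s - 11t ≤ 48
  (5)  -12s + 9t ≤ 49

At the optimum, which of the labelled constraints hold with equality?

(2) and (5)

Extreme points and Z = 8s + 6t:
  (0, 0) → Z = 0
  (0, 49/9) → Z = 98/3
  (5/11, 0) → Z = 40/11
  (113/9, 599/27) → Z = 2102/9

The maximum is at (113/9, 599/27). Substituting into each constraint, equality holds for (2) and (5); the remaining constraints have slack.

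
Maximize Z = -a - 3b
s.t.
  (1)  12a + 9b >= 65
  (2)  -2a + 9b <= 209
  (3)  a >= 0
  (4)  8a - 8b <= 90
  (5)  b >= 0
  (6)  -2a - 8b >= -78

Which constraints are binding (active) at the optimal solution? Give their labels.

(1) and (5)

Corner points and Z = -a - 3b:
  (0, 65/9) → Z = -65/3
  (65/12, 0) → Z = -65/12
  (0, 39/4) → Z = -117/4
  (45/4, 0) → Z = -45/4
  (84/5, 111/20) → Z = -669/20

The maximum is at (65/12, 0). Substituting into each constraint, equality holds for (1) and (5); the remaining constraints have slack.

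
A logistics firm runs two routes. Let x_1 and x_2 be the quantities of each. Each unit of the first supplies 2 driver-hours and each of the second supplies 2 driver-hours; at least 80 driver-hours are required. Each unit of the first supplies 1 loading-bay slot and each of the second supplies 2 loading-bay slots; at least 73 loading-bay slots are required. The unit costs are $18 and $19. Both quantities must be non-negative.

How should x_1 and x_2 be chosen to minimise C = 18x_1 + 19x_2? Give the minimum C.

x_1 = 7, x_2 = 33, minimum C = 753

Vertices and C = 18x_1 + 19x_2:
  (0, 40) → C = 760
  (73, 0) → C = 1314
  (7, 33) → C = 753
The feasible region is unbounded (it extends along (0, 1), (1, 0)), but C strictly increases along every unbounded feasible direction, so there is no improving ray and the minimum is attained at a vertex.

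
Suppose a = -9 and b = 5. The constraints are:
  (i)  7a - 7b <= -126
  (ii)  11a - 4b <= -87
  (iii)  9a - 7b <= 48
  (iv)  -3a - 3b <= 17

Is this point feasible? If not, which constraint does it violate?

not feasible — violates (i)

Constraint (i): 7a - 7b = -98, which is not ≤ -126. All other constraints are satisfied.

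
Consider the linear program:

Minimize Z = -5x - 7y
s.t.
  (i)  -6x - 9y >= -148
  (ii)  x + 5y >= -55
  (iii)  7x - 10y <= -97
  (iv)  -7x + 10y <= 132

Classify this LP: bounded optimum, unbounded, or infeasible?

Corner points and Z = -5x - 7y:
  (607/123, 1618/123) → Z = -4787/41
  (292/123, 1828/123) → Z = -4752/41
  (-23, -32/5) → Z = 799/5
  (-242/9, -253/45) → Z = 869/5
The feasible region has finitely many vertices and no improving ray; the minimum is -4787/41 at (607/123, 1618/123).

bounded optimum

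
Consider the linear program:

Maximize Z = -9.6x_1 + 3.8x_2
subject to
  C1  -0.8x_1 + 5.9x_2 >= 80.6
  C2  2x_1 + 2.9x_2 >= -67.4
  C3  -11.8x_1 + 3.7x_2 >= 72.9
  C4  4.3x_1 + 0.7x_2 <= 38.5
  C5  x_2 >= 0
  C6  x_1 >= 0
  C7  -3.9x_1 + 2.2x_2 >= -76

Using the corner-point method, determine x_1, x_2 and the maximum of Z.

x_1 = 0, x_2 = 55, maximum Z = 209

Corner points and Z = -9.6x_1 + 3.8x_2:
  (9142/2417, 76777/2417) → Z = 1019947/12085
  (0, 729/37) → Z = 13851/185
  (0, 55) → Z = 209

The binding constraints are 4.3x_1 + 0.7x_2 = 38.5 and x_1 = 0.
Solving simultaneously gives x_1 = 0, x_2 = 55.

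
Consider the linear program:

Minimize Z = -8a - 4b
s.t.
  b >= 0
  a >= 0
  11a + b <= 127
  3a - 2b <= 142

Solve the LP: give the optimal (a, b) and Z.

a = 0, b = 127, minimum Z = -508

Corner points and Z = -8a - 4b:
  (0, 0) → Z = 0
  (127/11, 0) → Z = -1016/11
  (0, 127) → Z = -508

At the optimal vertex, a = 0 and 11a + b = 127.
Solving simultaneously gives a = 0, b = 127.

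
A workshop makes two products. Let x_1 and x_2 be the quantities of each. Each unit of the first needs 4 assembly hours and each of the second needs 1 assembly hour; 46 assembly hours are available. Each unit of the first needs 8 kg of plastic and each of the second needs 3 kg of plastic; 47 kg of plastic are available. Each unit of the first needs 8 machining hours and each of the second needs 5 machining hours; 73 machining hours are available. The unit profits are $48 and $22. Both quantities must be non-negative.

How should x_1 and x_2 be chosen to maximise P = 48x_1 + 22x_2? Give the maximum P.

Vertices and P = 48x_1 + 22x_2:
  (0, 0) → P = 0
  (0, 73/5) → P = 1606/5
  (47/8, 0) → P = 282
  (1, 13) → P = 334

At the optimal vertex, 8x_1 + 3x_2 = 47 and 8x_1 + 5x_2 = 73.
Solving simultaneously gives x_1 = 1, x_2 = 13.

x_1 = 1, x_2 = 13, maximum P = 334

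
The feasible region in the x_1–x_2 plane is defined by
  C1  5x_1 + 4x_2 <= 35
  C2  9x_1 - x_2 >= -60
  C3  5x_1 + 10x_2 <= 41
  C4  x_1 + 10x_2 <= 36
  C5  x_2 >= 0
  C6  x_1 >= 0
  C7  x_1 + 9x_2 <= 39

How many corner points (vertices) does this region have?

Of the 21 pairwise boundary intersections, those satisfying every inequality are:
  (31/5, 1)
  (7, 0)
  (5/4, 139/40)
  (0, 18/5)
  (0, 0)

5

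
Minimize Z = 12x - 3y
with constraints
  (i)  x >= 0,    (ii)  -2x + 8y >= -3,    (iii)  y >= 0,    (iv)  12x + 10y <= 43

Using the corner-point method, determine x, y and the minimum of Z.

The optimum lies where x = 0 and 12x + 10y = 43.
Solving simultaneously gives x = 0, y = 43/10.

x = 0, y = 43/10, minimum Z = -129/10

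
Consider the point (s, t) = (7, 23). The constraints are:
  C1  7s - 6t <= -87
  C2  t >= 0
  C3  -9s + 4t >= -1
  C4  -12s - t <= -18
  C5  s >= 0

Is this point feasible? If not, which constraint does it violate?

feasible

C1: -89 ≤ -87 ✓
C2: 23 ≥ 0 ✓
C3: 29 ≥ -1 ✓
C4: -107 ≤ -18 ✓
C5: 7 ≥ 0 ✓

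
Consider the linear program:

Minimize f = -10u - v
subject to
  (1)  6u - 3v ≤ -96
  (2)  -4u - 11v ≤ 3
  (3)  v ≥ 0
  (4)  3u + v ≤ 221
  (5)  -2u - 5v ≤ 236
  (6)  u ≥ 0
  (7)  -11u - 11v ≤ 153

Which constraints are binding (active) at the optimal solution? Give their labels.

Extreme points and f = -10u - v:
  (189/5, 538/5) → f = -2428/5
  (0, 32) → f = -32
  (0, 221) → f = -221

The minimum is at (189/5, 538/5). Substituting into each constraint, equality holds for (1) and (4); the remaining constraints have slack.

(1) and (4)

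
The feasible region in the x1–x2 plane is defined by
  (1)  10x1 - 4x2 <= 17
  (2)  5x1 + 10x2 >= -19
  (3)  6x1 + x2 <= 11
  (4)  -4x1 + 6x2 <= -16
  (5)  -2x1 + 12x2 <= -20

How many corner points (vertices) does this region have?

Of the 10 pairwise boundary intersections, those satisfying every inequality are:
  (47/60, -55/24)
  (19/22, -23/11)
  (23/35, -78/35)

3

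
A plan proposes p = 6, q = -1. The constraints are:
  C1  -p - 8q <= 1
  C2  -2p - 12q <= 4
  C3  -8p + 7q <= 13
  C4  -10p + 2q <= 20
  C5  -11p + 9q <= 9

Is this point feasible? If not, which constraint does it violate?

not feasible — violates C1

Constraint C1: -p - 8q = 2, which is not ≤ 1. All other constraints are satisfied.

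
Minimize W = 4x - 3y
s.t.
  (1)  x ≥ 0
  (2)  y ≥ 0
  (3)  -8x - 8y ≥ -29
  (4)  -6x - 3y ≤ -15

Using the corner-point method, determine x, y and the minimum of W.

Corner points and W = 4x - 3y:
  (29/8, 0) → W = 29/2
  (5/2, 0) → W = 10
  (11/8, 9/4) → W = -5/4

x = 11/8, y = 9/4, minimum W = -5/4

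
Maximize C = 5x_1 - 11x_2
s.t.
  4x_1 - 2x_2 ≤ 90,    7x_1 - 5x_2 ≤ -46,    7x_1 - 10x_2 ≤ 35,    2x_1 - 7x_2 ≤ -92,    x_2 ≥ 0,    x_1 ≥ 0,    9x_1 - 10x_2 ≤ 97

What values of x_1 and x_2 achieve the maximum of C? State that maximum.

Extreme points and C = 5x_1 - 11x_2:
  (271/3, 407/3) → C = -3122/3
  (46/13, 184/13) → C = -138
  (0, 92/7) → C = -1012/7
The feasible region is unbounded (it extends along (0, 1), (1, 2)), but C strictly decreases along every unbounded feasible direction, so there is no improving ray and the maximum is attained at a vertex.

The optimum lies where 7x_1 - 5x_2 = -46 and 2x_1 - 7x_2 = -92.
Solving simultaneously gives x_1 = 46/13, x_2 = 184/13.

x_1 = 46/13, x_2 = 184/13, maximum C = -138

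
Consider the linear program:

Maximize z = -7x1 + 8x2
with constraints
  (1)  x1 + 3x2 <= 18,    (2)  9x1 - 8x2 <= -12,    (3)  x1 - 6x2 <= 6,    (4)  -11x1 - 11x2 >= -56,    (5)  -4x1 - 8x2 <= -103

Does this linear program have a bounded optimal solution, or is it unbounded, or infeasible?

The boundaries x1 + 3x2 = 18 and -11x1 - 11x2 = -56 meet at (-15/11, 71/11), but that point violates -4x1 - 8x2 ≤ -103. Every candidate vertex is excluded by some other constraint, so the feasible region is empty.

infeasible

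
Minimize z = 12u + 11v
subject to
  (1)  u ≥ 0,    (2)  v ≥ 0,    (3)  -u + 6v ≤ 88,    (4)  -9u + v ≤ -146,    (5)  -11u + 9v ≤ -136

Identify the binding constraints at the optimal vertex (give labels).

Corner points and z = 12u + 11v:
  (146/9, 0) → z = 584/3
  (536/19, 368/19) → z = 10480/19
  (589/35, 191/35) → z = 9169/35
The feasible region is unbounded (it extends along (6, 1), (1, 0)), but z strictly increases along every unbounded feasible direction, so there is no improving ray and the minimum is attained at a vertex.

The minimum is at (146/9, 0). Substituting into each constraint, equality holds for (2) and (4); the remaining constraints have slack.

(2) and (4)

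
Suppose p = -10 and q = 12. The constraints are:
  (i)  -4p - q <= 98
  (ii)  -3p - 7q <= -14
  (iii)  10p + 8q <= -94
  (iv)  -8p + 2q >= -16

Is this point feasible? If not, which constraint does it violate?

not feasible — violates (iii)

Constraint (iii): 10p + 8q = -4, which is not ≤ -94. All other constraints are satisfied.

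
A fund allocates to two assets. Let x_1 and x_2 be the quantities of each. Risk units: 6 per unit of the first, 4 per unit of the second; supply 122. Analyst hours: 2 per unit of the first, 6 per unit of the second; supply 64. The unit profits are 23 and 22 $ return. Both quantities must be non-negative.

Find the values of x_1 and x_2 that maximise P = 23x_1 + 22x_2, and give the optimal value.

x_1 = 17, x_2 = 5, maximum P = 501

Extreme points and P = 23x_1 + 22x_2:
  (0, 0) → P = 0
  (0, 32/3) → P = 704/3
  (61/3, 0) → P = 1403/3
  (17, 5) → P = 501

At the optimal vertex, 6x_1 + 4x_2 = 122 and 2x_1 + 6x_2 = 64.
Solving simultaneously gives x_1 = 17, x_2 = 5.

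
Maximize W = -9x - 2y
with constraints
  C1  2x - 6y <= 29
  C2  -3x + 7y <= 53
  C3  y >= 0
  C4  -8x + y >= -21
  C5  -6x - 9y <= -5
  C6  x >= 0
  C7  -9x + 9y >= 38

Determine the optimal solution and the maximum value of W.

Extreme points and W = -9x - 2y:
  (200/53, 487/53) → W = -2774/53
  (0, 53/7) → W = -106/7
  (227/63, 493/63) → W = -3029/63
  (0, 38/9) → W = -76/9

x = 0, y = 38/9, maximum W = -76/9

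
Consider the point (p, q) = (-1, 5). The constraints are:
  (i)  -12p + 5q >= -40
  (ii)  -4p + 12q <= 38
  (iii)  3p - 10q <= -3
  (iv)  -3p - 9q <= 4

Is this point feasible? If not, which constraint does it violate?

Constraint (ii): -4p + 12q = 64, which is not ≤ 38. All other constraints are satisfied.

not feasible — violates (ii)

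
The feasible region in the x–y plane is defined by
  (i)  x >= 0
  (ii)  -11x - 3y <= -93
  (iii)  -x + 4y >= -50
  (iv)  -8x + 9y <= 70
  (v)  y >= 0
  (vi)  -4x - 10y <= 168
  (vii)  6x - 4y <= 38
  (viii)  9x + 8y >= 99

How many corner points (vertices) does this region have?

The feasible vertices (each the meet of two boundaries and inside every other half-plane) are:
  (209/41, 1514/123)
  (447/61, 252/61)
  (311/11, 362/11)
  (25/3, 3)

4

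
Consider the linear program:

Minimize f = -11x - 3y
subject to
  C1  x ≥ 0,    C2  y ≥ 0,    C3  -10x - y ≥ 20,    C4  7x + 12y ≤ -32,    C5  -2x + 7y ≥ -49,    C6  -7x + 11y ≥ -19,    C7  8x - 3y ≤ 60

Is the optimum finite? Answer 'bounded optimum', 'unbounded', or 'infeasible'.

infeasible

The boundaries y = 0 and 7x + 12y = -32 meet at (-32/7, 0), but that point violates x ≥ 0. Every candidate vertex is excluded by some other constraint, so the feasible region is empty.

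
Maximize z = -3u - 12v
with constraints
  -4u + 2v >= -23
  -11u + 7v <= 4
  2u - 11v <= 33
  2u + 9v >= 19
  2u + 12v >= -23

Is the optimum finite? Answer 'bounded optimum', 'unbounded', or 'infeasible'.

bounded optimum

Feasible corners and z = -3u - 12v:
  (169/6, 269/6) → z = -1245/2
  (49/8, 3/4) → z = -219/8
  (97/113, 217/113) → z = -2895/113
The feasible region has finitely many vertices and no improving ray; the maximum is -2895/113 at (97/113, 217/113).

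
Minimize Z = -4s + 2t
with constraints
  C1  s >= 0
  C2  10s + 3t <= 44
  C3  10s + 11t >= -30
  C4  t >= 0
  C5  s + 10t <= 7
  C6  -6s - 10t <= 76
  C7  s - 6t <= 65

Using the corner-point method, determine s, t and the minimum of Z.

Feasible corners and Z = -4s + 2t:
  (0, 0) → Z = 0
  (0, 7/10) → Z = 7/5
  (22/5, 0) → Z = -88/5
  (419/97, 26/97) → Z = -1624/97

The optimum lies where 10s + 3t = 44 and t = 0.
Solving simultaneously gives s = 22/5, t = 0.

s = 22/5, t = 0, minimum Z = -88/5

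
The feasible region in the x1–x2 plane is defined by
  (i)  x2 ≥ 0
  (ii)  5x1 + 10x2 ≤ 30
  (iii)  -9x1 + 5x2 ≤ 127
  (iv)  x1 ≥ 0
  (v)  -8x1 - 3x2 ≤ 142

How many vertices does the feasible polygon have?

3

Intersecting each pair of boundary lines and keeping only the points that satisfy every inequality leaves:
  (6, 0)
  (0, 0)
  (0, 3)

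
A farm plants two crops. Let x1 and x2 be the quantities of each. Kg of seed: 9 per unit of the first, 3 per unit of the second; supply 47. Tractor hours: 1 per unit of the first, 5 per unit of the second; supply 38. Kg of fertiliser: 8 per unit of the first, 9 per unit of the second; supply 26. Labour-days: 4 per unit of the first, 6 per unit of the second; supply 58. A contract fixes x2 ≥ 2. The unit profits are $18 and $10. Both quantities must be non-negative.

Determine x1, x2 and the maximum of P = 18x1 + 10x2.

x1 = 1, x2 = 2, maximum P = 38

Feasible corners and P = 18x1 + 10x2:
  (0, 26/9) → P = 260/9
  (0, 2) → P = 20
  (1, 2) → P = 38

The binding constraints are 8x1 + 9x2 = 26 and x2 = 2.
Solving simultaneously gives x1 = 1, x2 = 2.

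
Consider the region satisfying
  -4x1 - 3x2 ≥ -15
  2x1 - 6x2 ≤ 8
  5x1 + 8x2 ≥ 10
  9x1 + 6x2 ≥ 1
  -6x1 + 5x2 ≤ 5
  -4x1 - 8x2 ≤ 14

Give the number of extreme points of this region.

4

Of the 15 pairwise boundary intersections, those satisfying every inequality are:
  (19/5, -1/15)
  (30/19, 55/19)
  (62/23, -10/23)
  (10/73, 85/73)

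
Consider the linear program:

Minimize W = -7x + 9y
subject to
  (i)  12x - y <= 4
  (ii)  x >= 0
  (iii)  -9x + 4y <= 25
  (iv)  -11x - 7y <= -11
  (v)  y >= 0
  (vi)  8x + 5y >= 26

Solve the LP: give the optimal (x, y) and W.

x = 23/34, y = 70/17, minimum W = 1099/34

Extreme points and W = -7x + 9y:
  (41/39, 112/13) → W = 2737/39
  (23/34, 70/17) → W = 1099/34
  (0, 25/4) → W = 225/4
  (0, 26/5) → W = 234/5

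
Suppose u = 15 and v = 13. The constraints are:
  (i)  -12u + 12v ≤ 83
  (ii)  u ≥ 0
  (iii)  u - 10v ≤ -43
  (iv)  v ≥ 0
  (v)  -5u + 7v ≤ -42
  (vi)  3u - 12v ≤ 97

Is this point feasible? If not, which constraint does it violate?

not feasible — violates (v)

Constraint (v): -5u + 7v = 16, which is not ≤ -42. All other constraints are satisfied.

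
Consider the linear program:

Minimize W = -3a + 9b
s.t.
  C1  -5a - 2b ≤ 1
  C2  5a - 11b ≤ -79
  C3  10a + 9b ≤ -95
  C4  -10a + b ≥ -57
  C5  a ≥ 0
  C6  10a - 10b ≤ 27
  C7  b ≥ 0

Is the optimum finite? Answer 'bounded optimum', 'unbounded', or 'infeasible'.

infeasible

The boundaries 5a - 11b = -79 and -10a + b = -57 meet at (706/105, 215/21), but that point violates 10a + 9b ≤ -95. Every candidate vertex is excluded by some other constraint, so the feasible region is empty.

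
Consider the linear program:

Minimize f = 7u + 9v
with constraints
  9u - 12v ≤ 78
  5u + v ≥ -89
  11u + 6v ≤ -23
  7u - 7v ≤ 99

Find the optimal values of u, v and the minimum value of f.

Feasible corners and f = 7u + 9v:
  (-330/23, -397/23) → f = -5883/23
  (32/31, -355/62) → f = -2747/62
  (-511/19, 864/19) → f = 221

u = -330/23, v = -397/23, minimum f = -5883/23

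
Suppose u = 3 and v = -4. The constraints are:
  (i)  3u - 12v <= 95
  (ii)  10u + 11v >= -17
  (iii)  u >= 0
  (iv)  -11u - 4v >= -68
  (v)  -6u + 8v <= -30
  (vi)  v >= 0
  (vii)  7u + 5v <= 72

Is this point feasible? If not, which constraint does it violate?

Constraint (vi): v = -4, which is not ≥ 0. All other constraints are satisfied.

not feasible — violates (vi)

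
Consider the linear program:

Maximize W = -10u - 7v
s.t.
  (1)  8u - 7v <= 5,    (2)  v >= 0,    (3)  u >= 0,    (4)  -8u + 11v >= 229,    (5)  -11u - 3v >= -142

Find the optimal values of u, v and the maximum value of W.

Extreme points and W = -10u - 7v:
  (0, 229/11) → W = -1603/11
  (0, 142/3) → W = -994/3
  (175/29, 731/29) → W = -6867/29

At the optimal vertex, u = 0 and -8u + 11v = 229.
Solving simultaneously gives u = 0, v = 229/11.

u = 0, v = 229/11, maximum W = -1603/11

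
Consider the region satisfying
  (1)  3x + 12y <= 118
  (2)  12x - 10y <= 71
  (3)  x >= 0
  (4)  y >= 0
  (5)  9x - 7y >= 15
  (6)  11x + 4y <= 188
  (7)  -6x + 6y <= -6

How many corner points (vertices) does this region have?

5

Pairwise boundary intersections that survive every other constraint:
  (1016/87, 401/58)
  (26/3, 23/3)
  (71/12, 0)
  (5/3, 0)
  (4, 3)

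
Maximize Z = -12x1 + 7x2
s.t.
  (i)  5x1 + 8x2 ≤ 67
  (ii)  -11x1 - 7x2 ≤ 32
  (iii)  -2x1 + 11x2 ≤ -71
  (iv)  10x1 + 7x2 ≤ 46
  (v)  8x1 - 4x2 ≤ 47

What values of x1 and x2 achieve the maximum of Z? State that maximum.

x1 = 29/27, x2 = -169/27, maximum Z = -1531/27

Corner points and Z = -12x1 + 7x2:
  (29/27, -169/27) → Z = -1531/27
  (201/100, -773/100) → Z = -7823/100
  (233/80, -237/40) → Z = -3057/40

The binding constraints are -11x1 - 7x2 = 32 and -2x1 + 11x2 = -71.
Solving simultaneously gives x1 = 29/27, x2 = -169/27.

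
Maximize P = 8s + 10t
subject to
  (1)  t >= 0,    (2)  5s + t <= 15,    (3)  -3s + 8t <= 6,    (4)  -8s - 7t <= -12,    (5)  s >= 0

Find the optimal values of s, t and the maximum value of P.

s = 114/43, t = 75/43, maximum P = 1662/43

Feasible corners and P = 8s + 10t:
  (3, 0) → P = 24
  (3/2, 0) → P = 12
  (114/43, 75/43) → P = 1662/43
  (54/85, 84/85) → P = 1272/85

The binding constraints are 5s + t = 15 and -3s + 8t = 6.
Solving simultaneously gives s = 114/43, t = 75/43.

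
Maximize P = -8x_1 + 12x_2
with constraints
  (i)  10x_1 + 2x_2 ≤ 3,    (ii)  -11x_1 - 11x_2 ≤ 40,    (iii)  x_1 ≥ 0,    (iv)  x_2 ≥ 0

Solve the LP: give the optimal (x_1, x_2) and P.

x_1 = 0, x_2 = 3/2, maximum P = 18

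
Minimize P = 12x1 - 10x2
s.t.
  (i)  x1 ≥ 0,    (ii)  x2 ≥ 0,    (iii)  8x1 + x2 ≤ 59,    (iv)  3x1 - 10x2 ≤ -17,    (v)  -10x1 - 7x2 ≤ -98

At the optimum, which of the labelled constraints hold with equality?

Extreme points and P = 12x1 - 10x2:
  (0, 59) → P = -590
  (0, 14) → P = -140
  (315/46, 97/23) → P = 40

The minimum is at (0, 59). Substituting into each constraint, equality holds for (i) and (iii); the remaining constraints have slack.

(i) and (iii)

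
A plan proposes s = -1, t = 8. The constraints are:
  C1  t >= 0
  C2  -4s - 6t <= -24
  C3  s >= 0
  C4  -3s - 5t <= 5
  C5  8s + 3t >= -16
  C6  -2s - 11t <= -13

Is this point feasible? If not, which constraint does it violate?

Constraint C3: s = -1, which is not ≥ 0. All other constraints are satisfied.

not feasible — violates C3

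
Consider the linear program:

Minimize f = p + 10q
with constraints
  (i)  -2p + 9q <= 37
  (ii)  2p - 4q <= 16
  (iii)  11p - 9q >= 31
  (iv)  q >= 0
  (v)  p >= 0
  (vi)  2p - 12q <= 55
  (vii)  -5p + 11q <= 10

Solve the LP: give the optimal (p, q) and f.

p = 31/11, q = 0, minimum f = 31/11

Feasible corners and f = p + 10q:
  (146/5, 53/5) → f = 676/5
  (317/23, 165/23) → f = 1967/23
  (8, 0) → f = 8
  (31/11, 0) → f = 31/11
  (431/76, 265/76) → f = 3081/76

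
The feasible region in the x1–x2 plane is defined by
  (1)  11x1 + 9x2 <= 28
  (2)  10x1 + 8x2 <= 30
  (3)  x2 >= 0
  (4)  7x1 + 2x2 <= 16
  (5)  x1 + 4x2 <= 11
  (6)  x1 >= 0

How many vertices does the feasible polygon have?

Of the 15 pairwise boundary intersections, those satisfying every inequality are:
  (88/41, 20/41)
  (13/35, 93/35)
  (16/7, 0)
  (0, 0)
  (0, 11/4)

5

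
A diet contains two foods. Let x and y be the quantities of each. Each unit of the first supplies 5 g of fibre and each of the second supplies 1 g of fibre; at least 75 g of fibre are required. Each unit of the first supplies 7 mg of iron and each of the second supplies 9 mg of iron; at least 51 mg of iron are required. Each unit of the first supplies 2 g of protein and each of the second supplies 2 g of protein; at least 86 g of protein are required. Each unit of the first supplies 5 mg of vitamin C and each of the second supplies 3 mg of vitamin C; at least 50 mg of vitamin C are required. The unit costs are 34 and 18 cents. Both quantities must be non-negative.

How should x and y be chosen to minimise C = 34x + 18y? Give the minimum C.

x = 8, y = 35, minimum C = 902

Vertices and C = 34x + 18y:
  (0, 75) → C = 1350
  (43, 0) → C = 1462
  (8, 35) → C = 902
The feasible region is unbounded (it extends along (0, 1), (1, 0)), but C strictly increases along every unbounded feasible direction, so there is no improving ray and the minimum is attained at a vertex.

At the optimal vertex, 5x + y = 75 and 2x + 2y = 86.
Solving simultaneously gives x = 8, y = 35.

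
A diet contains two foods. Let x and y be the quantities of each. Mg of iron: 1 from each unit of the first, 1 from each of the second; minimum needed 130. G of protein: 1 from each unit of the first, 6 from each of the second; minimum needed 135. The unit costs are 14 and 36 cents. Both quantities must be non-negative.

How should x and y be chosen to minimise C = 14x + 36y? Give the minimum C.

x = 129, y = 1, minimum C = 1842

Corner points and C = 14x + 36y:
  (0, 130) → C = 4680
  (135, 0) → C = 1890
  (129, 1) → C = 1842
The feasible region is unbounded (it extends along (0, 1), (1, 0)), but C strictly increases along every unbounded feasible direction, so there is no improving ray and the minimum is attained at a vertex.

At the optimal vertex, x + y = 130 and x + 6y = 135.
Solving simultaneously gives x = 129, y = 1.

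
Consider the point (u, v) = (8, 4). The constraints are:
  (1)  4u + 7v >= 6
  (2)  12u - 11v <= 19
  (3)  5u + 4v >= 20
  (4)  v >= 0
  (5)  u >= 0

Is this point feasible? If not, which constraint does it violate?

Constraint (2): 12u - 11v = 52, which is not ≤ 19. All other constraints are satisfied.

not feasible — violates (2)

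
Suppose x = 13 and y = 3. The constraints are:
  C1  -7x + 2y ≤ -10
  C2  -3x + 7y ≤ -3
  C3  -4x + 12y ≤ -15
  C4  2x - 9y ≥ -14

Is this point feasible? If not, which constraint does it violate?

feasible

C1: -85 ≤ -10 ✓
C2: -18 ≤ -3 ✓
C3: -16 ≤ -15 ✓
C4: -1 ≥ -14 ✓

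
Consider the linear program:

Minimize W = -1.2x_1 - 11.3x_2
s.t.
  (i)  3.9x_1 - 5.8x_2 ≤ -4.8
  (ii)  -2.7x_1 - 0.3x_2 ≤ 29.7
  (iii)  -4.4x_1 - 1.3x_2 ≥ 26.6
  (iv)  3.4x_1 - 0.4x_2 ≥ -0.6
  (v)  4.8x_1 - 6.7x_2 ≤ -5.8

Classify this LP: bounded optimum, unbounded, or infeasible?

infeasible

The boundaries 3.9x_1 - 5.8x_2 = -4.8 and -2.7x_1 - 0.3x_2 = 29.7 meet at (-1930/187, -1143/187), but that point violates 3.4x_1 - 0.4x_2 ≥ -0.6. Every candidate vertex is excluded by some other constraint, so the feasible region is empty.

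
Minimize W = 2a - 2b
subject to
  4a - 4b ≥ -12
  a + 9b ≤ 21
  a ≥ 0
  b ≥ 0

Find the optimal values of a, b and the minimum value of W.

Extreme points and W = 2a - 2b:
  (0, 7/3) → W = -14/3
  (21, 0) → W = 42
  (0, 0) → W = 0

The optimum lies where a + 9b = 21 and a = 0.
Solving simultaneously gives a = 0, b = 7/3.

a = 0, b = 7/3, minimum W = -14/3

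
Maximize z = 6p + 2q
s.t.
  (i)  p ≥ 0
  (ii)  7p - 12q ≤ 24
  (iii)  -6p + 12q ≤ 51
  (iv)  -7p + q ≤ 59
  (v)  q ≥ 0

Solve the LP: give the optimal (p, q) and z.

Vertices and z = 6p + 2q:
  (0, 17/4) → z = 17/2
  (0, 0) → z = 0
  (75, 167/4) → z = 1067/2
  (24/7, 0) → z = 144/7

At the optimal vertex, 7p - 12q = 24 and -6p + 12q = 51.
Solving simultaneously gives p = 75, q = 167/4.

p = 75, q = 167/4, maximum z = 1067/2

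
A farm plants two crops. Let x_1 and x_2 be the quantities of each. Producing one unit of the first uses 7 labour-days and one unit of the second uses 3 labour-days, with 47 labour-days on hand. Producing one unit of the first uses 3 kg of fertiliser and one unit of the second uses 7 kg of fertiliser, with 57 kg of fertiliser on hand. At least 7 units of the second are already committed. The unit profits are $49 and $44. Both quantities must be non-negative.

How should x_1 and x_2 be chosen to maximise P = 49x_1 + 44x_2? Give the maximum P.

x_1 = 8/3, x_2 = 7, maximum P = 1316/3

Extreme points and P = 49x_1 + 44x_2:
  (0, 57/7) → P = 2508/7
  (0, 7) → P = 308
  (8/3, 7) → P = 1316/3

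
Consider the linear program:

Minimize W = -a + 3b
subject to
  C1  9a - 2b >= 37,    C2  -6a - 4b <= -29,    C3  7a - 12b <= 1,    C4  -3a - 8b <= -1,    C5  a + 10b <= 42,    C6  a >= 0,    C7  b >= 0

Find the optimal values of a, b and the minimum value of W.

At the optimal vertex, 9a - 2b = 37 and 7a - 12b = 1.
Solving simultaneously gives a = 221/47, b = 125/47.

a = 221/47, b = 125/47, minimum W = 154/47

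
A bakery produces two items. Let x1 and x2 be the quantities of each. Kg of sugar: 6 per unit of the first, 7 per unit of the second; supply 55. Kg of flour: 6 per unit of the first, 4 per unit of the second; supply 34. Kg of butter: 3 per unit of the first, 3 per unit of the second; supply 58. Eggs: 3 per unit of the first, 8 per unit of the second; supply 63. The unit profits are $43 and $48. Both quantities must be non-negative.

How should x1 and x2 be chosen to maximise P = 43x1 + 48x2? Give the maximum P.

Extreme points and P = 43x1 + 48x2:
  (0, 0) → P = 0
  (0, 55/7) → P = 2640/7
  (17/3, 0) → P = 731/3
  (1, 7) → P = 379

x1 = 1, x2 = 7, maximum P = 379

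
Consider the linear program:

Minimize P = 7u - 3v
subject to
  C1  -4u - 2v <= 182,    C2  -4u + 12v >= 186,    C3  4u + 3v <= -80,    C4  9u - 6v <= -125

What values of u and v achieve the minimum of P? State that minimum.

u = -193/2, v = 102, minimum P = -1963/2

Vertices and P = 7u - 3v:
  (-639/14, 2/7) → P = -4485/14
  (-193/2, 102) → P = -1963/2
  (-253/10, 106/15) → P = -1983/10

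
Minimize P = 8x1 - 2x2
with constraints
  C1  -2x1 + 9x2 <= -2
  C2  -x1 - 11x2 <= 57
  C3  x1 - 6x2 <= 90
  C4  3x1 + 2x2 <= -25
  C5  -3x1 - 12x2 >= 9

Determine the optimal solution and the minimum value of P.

Corner points and P = 8x1 - 2x2:
  (-491/31, -116/31) → P = -3696/31
  (-221/31, -56/31) → P = -1656/31
  (-161/31, -146/31) → P = -996/31

x1 = -491/31, x2 = -116/31, minimum P = -3696/31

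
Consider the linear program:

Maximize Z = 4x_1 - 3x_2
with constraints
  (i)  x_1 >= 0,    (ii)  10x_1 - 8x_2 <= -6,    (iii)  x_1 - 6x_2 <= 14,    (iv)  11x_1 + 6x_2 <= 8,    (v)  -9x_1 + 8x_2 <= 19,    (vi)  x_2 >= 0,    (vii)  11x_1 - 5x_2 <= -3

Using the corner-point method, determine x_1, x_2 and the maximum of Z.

x_1 = 3/19, x_2 = 18/19, maximum Z = -42/19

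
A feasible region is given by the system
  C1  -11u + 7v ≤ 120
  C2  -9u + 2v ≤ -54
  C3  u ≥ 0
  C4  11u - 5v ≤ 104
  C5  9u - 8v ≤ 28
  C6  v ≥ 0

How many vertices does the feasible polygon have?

Pairwise boundary intersections that survive every other constraint:
  (618/41, 1674/41)
  (664/11, 112)
  (188/27, 13/3)
  (692/43, 628/43)

4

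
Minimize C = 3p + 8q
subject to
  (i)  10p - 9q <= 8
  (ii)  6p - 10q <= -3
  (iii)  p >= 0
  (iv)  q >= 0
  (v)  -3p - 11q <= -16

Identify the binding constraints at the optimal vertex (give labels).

(iii) and (v)

Extreme points and C = 3p + 8q:
  (107/46, 39/23) → C = 945/46
  (127/96, 35/32) → C = 407/32
  (0, 16/11) → C = 128/11
The feasible region is unbounded (it extends along (9, 10), (0, 1)), but C strictly increases along every unbounded feasible direction, so there is no improving ray and the minimum is attained at a vertex.

The minimum is at (0, 16/11). Substituting into each constraint, equality holds for (iii) and (v); the remaining constraints have slack.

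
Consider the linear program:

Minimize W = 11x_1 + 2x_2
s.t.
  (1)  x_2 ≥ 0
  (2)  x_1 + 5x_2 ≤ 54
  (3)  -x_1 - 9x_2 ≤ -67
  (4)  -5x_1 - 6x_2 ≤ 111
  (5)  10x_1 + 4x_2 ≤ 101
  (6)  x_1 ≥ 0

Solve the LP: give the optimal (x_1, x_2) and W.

Extreme points and W = 11x_1 + 2x_2:
  (289/46, 439/46) → W = 4057/46
  (0, 54/5) → W = 108/5
  (641/86, 569/86) → W = 8189/86
  (0, 67/9) → W = 134/9

The binding constraints are -x_1 - 9x_2 = -67 and x_1 = 0.
Solving simultaneously gives x_1 = 0, x_2 = 67/9.

x_1 = 0, x_2 = 67/9, minimum W = 134/9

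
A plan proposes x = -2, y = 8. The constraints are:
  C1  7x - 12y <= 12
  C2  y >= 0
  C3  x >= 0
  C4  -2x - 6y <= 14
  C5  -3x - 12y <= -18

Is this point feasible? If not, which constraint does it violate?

Constraint C3: x = -2, which is not ≥ 0. All other constraints are satisfied.

not feasible — violates C3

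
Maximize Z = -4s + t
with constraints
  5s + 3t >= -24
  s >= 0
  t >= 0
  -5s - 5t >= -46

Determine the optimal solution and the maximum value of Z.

s = 0, t = 46/5, maximum Z = 46/5

Extreme points and Z = -4s + t:
  (0, 0) → Z = 0
  (0, 46/5) → Z = 46/5
  (46/5, 0) → Z = -184/5

At the optimal vertex, s = 0 and -5s - 5t = -46.
Solving simultaneously gives s = 0, t = 46/5.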